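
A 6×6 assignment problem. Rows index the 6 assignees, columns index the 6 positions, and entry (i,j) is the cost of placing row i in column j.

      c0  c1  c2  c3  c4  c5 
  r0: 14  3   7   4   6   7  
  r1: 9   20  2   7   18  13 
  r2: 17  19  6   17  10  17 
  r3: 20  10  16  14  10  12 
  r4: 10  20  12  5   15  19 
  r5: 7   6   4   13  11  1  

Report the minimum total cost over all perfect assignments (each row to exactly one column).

Minimum assignment cost: 34

optimal assignment: row0→col1 (cost 3), row1→col0 (cost 9), row2→col2 (cost 6), row3→col4 (cost 10), row4→col3 (cost 5), row5→col5 (cost 1)
total = 3 + 9 + 6 + 10 + 5 + 1 = 34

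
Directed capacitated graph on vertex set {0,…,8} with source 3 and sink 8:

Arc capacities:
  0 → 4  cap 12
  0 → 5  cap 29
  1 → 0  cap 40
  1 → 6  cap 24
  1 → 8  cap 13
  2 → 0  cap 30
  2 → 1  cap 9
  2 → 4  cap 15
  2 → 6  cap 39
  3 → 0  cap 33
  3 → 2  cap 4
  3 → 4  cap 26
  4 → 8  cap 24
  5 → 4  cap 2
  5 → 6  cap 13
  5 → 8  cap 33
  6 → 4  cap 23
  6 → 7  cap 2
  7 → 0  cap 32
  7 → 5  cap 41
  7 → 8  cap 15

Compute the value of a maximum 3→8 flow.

Maximum flow value: 57

augment #1: 3→4→8 bottleneck 24, total now 24
augment #2: 3→0→5→8 bottleneck 29, total now 53
augment #3: 3→2→1→8 bottleneck 4, total now 57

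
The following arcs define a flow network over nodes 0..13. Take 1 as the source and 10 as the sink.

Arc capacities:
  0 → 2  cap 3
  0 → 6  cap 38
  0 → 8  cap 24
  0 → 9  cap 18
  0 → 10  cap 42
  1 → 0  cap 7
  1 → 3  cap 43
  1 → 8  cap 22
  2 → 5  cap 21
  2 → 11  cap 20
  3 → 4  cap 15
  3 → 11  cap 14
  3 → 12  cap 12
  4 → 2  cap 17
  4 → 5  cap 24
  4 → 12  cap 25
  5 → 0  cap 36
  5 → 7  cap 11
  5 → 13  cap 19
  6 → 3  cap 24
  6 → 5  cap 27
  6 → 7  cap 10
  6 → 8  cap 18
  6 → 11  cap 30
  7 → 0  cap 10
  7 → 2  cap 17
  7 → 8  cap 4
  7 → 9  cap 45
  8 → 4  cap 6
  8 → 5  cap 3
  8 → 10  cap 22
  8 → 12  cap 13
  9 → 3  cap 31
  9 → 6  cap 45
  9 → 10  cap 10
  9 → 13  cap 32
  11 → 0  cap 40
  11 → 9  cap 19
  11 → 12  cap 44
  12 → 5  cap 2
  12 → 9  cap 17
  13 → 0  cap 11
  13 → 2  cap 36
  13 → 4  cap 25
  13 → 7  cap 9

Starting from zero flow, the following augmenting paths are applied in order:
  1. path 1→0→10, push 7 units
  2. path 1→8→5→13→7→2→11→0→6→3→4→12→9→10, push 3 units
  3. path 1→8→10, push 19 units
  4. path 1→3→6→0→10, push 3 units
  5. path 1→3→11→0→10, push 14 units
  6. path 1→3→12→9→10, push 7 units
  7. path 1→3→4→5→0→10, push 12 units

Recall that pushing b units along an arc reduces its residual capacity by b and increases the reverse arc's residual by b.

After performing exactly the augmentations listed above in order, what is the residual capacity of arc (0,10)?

after path 1 (1→0→10, push 7): res(0,10)=35
after path 2 (1→8→5→13→7→2→11→0→6→3→4→12→9→10, push 3): res(0,10)=35
after path 3 (1→8→10, push 19): res(0,10)=35
after path 4 (1→3→6→0→10, push 3): res(0,10)=32
after path 5 (1→3→11→0→10, push 14): res(0,10)=18
after path 6 (1→3→12→9→10, push 7): res(0,10)=18
after path 7 (1→3→4→5→0→10, push 12): res(0,10)=6

Residual capacity of (0,10): 6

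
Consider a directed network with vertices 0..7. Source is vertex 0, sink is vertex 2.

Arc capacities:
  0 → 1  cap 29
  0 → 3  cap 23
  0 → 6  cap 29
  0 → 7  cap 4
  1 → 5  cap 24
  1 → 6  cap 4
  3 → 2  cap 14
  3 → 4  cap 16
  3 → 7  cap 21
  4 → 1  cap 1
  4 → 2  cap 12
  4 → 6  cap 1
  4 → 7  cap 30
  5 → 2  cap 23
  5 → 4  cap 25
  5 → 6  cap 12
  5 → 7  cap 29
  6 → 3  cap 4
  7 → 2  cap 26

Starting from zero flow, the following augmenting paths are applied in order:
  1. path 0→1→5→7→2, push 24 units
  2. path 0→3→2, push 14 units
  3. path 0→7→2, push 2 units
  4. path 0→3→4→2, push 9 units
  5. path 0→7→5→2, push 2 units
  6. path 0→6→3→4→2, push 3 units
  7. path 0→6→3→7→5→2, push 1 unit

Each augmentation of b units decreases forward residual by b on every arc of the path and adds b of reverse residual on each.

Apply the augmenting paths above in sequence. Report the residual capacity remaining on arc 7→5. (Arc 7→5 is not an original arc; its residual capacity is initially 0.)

after path 1 (0→1→5→7→2, push 24): res(7,5)=24
after path 2 (0→3→2, push 14): res(7,5)=24
after path 3 (0→7→2, push 2): res(7,5)=24
after path 4 (0→3→4→2, push 9): res(7,5)=24
after path 5 (0→7→5→2, push 2): res(7,5)=22
after path 6 (0→6→3→4→2, push 3): res(7,5)=22
after path 7 (0→6→3→7→5→2, push 1): res(7,5)=21

Residual capacity of (7,5): 21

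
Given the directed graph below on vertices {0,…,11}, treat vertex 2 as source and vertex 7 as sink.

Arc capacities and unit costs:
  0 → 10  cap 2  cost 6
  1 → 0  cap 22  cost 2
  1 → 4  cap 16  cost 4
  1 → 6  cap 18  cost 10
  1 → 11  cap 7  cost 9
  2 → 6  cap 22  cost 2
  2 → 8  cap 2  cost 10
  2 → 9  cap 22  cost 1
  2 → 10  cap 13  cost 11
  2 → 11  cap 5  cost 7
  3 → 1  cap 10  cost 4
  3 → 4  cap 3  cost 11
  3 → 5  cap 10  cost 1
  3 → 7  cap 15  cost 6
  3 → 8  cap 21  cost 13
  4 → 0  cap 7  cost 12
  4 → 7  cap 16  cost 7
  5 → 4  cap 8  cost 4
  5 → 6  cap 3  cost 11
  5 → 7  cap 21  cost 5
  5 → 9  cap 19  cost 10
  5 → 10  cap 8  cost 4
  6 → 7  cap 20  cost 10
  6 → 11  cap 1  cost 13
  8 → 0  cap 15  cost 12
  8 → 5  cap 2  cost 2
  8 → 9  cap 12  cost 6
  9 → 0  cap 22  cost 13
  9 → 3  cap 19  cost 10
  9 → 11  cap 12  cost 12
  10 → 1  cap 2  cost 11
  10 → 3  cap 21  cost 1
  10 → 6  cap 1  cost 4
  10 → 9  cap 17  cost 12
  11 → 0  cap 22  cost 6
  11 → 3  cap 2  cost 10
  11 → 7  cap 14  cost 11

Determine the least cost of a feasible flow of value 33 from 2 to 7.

shortest-cost path #1: 2→6→7 push 20 @ unit cost 12 (adds 240)
shortest-cost path #2: 2→9→3→7 push 13 @ unit cost 17 (adds 221)
total cost = 461

Minimum cost for 33 units: 461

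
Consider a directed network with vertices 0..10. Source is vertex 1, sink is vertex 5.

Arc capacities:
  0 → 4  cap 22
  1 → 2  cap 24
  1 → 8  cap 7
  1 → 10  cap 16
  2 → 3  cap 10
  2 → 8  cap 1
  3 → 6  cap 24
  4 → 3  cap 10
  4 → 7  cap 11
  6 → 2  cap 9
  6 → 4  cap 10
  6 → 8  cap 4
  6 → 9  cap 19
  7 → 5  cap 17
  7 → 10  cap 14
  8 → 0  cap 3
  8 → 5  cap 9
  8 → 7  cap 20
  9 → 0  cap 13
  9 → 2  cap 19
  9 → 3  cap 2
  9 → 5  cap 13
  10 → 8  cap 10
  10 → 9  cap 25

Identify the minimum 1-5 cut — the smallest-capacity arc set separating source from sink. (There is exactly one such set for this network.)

Min-cut arcs: {(1,8), (1,10), (2,3), (2,8)} (total capacity 34)

augment #1: 1→8→5 push 7
augment #2: 1→2→8→5 push 1
augment #3: 1→10→8→5 push 1
augment #4: 1→10→9→5 push 13
augment #5: 1→10→8→7→5 push 2
augment #6: 1→2→3→6→4→7→5 push 10
max flow = 34; residual-reachable set from 1 gives S-side
cut edges (S→T): {(1,8), (1,10), (2,3), (2,8)} total cap 34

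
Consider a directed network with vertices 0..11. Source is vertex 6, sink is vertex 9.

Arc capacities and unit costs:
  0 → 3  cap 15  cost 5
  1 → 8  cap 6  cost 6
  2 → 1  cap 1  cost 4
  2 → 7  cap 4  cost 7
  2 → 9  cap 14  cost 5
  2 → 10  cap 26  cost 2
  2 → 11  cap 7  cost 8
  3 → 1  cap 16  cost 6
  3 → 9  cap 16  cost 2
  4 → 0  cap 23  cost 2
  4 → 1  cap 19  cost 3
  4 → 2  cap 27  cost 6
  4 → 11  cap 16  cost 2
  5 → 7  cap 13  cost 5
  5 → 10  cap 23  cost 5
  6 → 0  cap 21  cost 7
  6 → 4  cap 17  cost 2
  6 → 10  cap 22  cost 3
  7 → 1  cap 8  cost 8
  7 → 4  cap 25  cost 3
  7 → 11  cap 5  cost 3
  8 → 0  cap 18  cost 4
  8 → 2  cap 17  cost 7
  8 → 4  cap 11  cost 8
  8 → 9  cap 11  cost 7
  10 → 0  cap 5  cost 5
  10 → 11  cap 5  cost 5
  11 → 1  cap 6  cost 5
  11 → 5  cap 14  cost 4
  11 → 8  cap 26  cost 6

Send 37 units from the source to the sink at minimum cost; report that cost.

shortest-cost path #1: 6→4→0→3→9 push 15 @ unit cost 11 (adds 165)
shortest-cost path #2: 6→4→2→9 push 2 @ unit cost 13 (adds 26)
shortest-cost path #3: 6→0→4→2→9 push 12 @ unit cost 16 (adds 192)
shortest-cost path #4: 6→0→4→11→8→9 push 3 @ unit cost 20 (adds 60)
shortest-cost path #5: 6→10→11→8→9 push 5 @ unit cost 21 (adds 105)
total cost = 548

Minimum cost for 37 units: 548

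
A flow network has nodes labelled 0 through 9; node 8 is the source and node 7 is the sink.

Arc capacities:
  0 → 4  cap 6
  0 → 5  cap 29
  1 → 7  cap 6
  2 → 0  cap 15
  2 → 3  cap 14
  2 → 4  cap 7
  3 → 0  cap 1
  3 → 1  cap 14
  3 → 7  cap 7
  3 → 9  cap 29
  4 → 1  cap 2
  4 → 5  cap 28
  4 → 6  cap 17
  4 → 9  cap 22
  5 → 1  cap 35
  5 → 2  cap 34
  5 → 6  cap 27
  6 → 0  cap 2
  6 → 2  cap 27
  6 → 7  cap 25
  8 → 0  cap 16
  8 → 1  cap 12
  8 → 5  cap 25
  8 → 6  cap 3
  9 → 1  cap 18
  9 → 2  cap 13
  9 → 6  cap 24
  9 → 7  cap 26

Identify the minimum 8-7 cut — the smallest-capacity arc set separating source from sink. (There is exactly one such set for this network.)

Min-cut arcs: {(1,7), (8,0), (8,5), (8,6)} (total capacity 50)

augment #1: 8→1→7 push 6
augment #2: 8→6→7 push 3
augment #3: 8→5→6→7 push 22
augment #4: 8→0→4→9→7 push 6
augment #5: 8→5→2→3→7 push 3
augment #6: 8→0→5→2→3→7 push 4
augment #7: 8→0→5→2→3→9→7 push 6
max flow = 50; residual-reachable set from 8 gives S-side
cut edges (S→T): {(1,7), (8,0), (8,5), (8,6)} total cap 50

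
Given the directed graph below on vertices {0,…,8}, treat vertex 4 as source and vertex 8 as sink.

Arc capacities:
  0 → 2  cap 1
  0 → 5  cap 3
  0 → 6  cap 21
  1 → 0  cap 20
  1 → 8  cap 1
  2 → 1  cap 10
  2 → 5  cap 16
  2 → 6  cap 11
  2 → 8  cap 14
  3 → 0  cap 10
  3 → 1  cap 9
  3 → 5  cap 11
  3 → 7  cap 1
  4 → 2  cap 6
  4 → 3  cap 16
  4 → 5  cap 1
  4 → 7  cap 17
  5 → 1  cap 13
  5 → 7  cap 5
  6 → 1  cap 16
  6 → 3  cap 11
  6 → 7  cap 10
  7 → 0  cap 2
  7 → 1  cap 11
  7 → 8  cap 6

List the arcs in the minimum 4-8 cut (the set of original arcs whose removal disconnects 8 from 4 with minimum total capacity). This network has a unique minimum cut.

Min-cut arcs: {(0,2), (1,8), (4,2), (7,8)} (total capacity 14)

augment #1: 4→2→8 push 6
augment #2: 4→7→8 push 6
augment #3: 4→3→1→8 push 1
augment #4: 4→3→0→2→8 push 1
max flow = 14; residual-reachable set from 4 gives S-side
cut edges (S→T): {(0,2), (1,8), (4,2), (7,8)} total cap 14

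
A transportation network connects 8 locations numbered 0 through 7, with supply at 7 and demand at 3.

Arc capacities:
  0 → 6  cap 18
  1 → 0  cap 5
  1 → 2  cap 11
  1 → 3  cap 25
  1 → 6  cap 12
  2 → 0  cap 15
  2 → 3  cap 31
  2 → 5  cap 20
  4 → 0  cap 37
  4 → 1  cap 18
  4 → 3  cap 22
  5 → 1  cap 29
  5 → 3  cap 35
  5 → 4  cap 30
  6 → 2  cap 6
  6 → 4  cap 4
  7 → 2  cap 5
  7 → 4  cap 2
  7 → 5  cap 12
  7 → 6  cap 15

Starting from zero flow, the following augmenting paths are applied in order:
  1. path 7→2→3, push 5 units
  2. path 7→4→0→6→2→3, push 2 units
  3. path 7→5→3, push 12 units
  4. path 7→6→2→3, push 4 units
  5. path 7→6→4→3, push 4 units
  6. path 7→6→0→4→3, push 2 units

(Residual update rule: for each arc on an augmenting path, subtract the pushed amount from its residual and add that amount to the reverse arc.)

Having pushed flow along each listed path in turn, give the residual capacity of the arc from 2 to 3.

after path 1 (7→2→3, push 5): res(2,3)=26
after path 2 (7→4→0→6→2→3, push 2): res(2,3)=24
after path 3 (7→5→3, push 12): res(2,3)=24
after path 4 (7→6→2→3, push 4): res(2,3)=20
after path 5 (7→6→4→3, push 4): res(2,3)=20
after path 6 (7→6→0→4→3, push 2): res(2,3)=20

Residual capacity of (2,3): 20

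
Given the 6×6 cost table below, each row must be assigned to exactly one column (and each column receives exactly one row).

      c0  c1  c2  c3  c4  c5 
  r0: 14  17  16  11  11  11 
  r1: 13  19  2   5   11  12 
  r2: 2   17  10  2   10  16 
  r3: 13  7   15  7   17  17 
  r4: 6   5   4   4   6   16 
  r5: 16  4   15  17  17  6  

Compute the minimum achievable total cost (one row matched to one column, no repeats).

Minimum assignment cost: 32

one of 2 optimal assignments: row0→col4 (cost 11), row1→col2 (cost 2), row2→col0 (cost 2), row3→col1 (cost 7), row4→col3 (cost 4), row5→col5 (cost 6)
total = 11 + 2 + 2 + 7 + 4 + 6 = 32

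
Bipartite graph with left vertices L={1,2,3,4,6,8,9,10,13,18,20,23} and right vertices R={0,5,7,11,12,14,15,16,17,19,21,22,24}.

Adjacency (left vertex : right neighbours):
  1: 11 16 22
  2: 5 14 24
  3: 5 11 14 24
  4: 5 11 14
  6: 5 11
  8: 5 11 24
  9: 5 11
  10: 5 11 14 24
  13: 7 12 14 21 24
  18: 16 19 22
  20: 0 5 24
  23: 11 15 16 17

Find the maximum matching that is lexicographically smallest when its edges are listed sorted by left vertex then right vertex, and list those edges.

Lex-smallest maximum matching: {(1,16), (2,5), (3,11), (4,14), (8,24), (13,7), (18,19), (20,0), (23,15)}

|M| = 9 (so the lex-smallest maximum matching has 9 edges)
process left vertices in ascending order; for each, take the smallest-labelled available neighbour that still permits 9 edges overall, or leave it unmatched if none does
lex-smallest matching: {1-16, 2-5, 3-11, 4-14, 8-24, 13-7, 18-19, 20-0, 23-15}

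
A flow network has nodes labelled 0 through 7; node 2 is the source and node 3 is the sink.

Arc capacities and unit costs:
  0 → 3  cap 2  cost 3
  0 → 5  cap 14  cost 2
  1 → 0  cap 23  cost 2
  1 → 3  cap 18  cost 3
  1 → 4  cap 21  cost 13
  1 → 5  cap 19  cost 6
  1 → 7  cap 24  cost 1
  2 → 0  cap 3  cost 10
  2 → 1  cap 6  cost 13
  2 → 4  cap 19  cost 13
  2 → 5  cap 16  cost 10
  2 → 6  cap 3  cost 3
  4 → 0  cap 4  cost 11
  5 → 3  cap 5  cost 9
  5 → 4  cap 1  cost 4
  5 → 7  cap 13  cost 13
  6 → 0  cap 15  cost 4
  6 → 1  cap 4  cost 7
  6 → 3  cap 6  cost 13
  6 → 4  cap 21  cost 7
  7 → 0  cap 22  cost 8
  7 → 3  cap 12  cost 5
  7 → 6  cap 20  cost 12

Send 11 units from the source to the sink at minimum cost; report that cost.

Minimum cost for 11 units: 161

shortest-cost path #1: 2→6→0→3 push 2 @ unit cost 10 (adds 20)
shortest-cost path #2: 2→6→1→3 push 1 @ unit cost 13 (adds 13)
shortest-cost path #3: 2→1→3 push 6 @ unit cost 16 (adds 96)
shortest-cost path #4: 2→0→6→1→3 push 2 @ unit cost 16 (adds 32)
total cost = 161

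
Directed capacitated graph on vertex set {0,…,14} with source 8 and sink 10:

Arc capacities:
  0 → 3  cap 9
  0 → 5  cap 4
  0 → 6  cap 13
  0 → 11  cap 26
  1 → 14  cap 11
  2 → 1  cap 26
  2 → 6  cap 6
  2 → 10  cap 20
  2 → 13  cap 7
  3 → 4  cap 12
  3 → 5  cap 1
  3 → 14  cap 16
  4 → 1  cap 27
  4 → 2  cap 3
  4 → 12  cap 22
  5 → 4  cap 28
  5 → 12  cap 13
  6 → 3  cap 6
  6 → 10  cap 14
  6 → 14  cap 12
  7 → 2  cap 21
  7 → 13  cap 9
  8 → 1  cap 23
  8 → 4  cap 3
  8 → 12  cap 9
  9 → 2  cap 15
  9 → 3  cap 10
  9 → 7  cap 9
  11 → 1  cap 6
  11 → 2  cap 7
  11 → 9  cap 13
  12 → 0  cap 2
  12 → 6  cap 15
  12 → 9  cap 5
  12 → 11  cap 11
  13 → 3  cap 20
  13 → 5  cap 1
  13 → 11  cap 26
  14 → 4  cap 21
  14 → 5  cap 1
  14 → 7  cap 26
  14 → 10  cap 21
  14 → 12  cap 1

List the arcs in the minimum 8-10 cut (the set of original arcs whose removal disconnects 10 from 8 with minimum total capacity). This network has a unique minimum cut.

Min-cut arcs: {(1,14), (8,4), (8,12)} (total capacity 23)

augment #1: 8→1→14→10 push 11
augment #2: 8→4→2→10 push 3
augment #3: 8→12→6→10 push 9
max flow = 23; residual-reachable set from 8 gives S-side
cut edges (S→T): {(1,14), (8,4), (8,12)} total cap 23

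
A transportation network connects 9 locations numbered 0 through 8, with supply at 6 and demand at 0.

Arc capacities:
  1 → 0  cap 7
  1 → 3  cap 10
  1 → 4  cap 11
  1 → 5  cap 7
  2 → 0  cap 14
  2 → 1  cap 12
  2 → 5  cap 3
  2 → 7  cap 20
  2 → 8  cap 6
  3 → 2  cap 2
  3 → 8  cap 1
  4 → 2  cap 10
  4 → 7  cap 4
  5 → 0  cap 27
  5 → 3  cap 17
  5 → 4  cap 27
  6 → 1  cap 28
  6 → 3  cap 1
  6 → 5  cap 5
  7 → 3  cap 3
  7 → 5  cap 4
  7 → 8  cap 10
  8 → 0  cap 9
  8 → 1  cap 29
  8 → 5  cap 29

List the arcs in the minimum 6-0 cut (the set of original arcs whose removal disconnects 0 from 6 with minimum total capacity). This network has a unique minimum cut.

Min-cut arcs: {(1,0), (1,4), (1,5), (3,2), (3,8), (6,5)} (total capacity 33)

augment #1: 6→1→0 push 7
augment #2: 6→5→0 push 5
augment #3: 6→1→5→0 push 7
augment #4: 6→3→2→0 push 1
augment #5: 6→1→3→2→0 push 1
augment #6: 6→1→3→8→0 push 1
augment #7: 6→1→4→2→0 push 10
augment #8: 6→1→4→7→5→0 push 1
max flow = 33; residual-reachable set from 6 gives S-side
cut edges (S→T): {(1,0), (1,4), (1,5), (3,2), (3,8), (6,5)} total cap 33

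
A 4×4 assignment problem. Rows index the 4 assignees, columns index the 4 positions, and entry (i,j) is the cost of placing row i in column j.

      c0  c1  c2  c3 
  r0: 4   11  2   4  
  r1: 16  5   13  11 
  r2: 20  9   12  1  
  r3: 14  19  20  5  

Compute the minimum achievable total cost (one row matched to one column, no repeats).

optimal assignment: row0→col2 (cost 2), row1→col1 (cost 5), row2→col3 (cost 1), row3→col0 (cost 14)
total = 2 + 5 + 1 + 14 = 22

Minimum assignment cost: 22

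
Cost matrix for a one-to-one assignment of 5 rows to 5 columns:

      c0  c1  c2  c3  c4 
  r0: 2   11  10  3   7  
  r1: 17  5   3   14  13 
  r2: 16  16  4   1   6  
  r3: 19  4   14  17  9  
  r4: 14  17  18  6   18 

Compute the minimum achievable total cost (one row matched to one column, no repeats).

Minimum assignment cost: 21

optimal assignment: row0→col0 (cost 2), row1→col2 (cost 3), row2→col4 (cost 6), row3→col1 (cost 4), row4→col3 (cost 6)
total = 2 + 3 + 6 + 4 + 6 = 21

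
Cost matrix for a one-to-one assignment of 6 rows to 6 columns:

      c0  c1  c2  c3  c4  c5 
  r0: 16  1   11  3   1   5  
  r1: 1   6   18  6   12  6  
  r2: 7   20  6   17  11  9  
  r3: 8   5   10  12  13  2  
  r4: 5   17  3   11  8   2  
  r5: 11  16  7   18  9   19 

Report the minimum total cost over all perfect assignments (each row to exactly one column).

Minimum assignment cost: 26

optimal assignment: row0→col3 (cost 3), row1→col0 (cost 1), row2→col2 (cost 6), row3→col1 (cost 5), row4→col5 (cost 2), row5→col4 (cost 9)
total = 3 + 1 + 6 + 5 + 2 + 9 = 26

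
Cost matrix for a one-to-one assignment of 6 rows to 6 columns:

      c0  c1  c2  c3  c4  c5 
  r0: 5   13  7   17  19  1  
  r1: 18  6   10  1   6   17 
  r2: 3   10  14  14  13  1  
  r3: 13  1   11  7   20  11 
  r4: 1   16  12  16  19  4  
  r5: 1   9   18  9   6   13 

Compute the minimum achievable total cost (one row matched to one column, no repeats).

optimal assignment: row0→col2 (cost 7), row1→col3 (cost 1), row2→col5 (cost 1), row3→col1 (cost 1), row4→col0 (cost 1), row5→col4 (cost 6)
total = 7 + 1 + 1 + 1 + 1 + 6 = 17

Minimum assignment cost: 17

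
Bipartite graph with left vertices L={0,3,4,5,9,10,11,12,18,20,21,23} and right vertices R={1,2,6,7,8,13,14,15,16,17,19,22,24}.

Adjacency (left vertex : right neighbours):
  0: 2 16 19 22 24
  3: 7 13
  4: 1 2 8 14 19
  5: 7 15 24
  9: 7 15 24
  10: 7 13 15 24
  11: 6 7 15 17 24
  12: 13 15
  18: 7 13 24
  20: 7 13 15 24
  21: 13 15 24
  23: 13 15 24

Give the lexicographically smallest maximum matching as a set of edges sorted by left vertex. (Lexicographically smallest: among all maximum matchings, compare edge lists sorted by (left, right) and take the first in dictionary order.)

Lex-smallest maximum matching: {(0,2), (3,7), (4,1), (5,15), (9,24), (10,13), (11,6)}

|M| = 7 (so the lex-smallest maximum matching has 7 edges)
process left vertices in ascending order; for each, take the smallest-labelled available neighbour that still permits 7 edges overall, or leave it unmatched if none does
lex-smallest matching: {0-2, 3-7, 4-1, 5-15, 9-24, 10-13, 11-6}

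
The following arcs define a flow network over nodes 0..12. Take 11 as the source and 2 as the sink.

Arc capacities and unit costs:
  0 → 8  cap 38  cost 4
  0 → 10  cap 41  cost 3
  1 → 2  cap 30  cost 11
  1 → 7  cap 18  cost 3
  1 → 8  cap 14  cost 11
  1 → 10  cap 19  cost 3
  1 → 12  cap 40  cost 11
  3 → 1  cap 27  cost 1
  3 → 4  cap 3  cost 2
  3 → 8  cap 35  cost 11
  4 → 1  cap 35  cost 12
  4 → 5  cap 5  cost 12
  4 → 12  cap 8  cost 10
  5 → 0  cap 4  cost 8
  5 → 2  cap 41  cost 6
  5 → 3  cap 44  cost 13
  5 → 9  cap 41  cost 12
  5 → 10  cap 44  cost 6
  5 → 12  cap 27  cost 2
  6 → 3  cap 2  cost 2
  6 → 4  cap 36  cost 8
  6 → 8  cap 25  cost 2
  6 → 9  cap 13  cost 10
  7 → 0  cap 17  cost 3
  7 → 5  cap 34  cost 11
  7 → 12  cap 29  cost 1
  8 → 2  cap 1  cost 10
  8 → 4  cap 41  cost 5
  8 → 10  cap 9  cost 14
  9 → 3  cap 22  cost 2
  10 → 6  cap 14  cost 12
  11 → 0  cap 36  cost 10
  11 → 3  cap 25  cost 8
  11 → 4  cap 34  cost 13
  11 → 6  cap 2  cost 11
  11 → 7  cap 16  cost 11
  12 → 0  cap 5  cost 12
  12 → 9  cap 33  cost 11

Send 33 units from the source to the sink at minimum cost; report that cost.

shortest-cost path #1: 11→3→1→2 push 25 @ unit cost 20 (adds 500)
shortest-cost path #2: 11→6→8→2 push 1 @ unit cost 23 (adds 23)
shortest-cost path #3: 11→6→3→1→2 push 1 @ unit cost 25 (adds 25)
shortest-cost path #4: 11→0→8→6→3→1→2 push 1 @ unit cost 26 (adds 26)
shortest-cost path #5: 11→7→5→2 push 5 @ unit cost 28 (adds 140)
total cost = 714

Minimum cost for 33 units: 714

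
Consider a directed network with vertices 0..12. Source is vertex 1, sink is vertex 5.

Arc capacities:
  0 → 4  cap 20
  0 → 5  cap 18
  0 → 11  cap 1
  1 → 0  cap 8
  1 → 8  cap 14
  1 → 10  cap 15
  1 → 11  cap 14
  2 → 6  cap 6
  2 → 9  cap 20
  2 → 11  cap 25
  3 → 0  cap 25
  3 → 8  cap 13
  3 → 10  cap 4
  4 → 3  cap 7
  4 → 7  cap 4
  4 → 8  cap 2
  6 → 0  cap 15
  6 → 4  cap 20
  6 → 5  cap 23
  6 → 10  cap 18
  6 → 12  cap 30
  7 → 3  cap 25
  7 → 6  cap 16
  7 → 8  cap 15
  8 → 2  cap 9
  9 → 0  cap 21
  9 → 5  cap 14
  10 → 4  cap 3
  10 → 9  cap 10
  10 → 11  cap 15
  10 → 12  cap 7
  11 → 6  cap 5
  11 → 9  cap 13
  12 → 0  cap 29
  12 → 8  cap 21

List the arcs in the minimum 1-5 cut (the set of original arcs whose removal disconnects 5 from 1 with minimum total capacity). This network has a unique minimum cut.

Min-cut arcs: {(1,0), (1,10), (1,11), (8,2)} (total capacity 46)

augment #1: 1→0→5 push 8
augment #2: 1→10→9→5 push 10
augment #3: 1→11→6→5 push 5
augment #4: 1→11→9→5 push 4
augment #5: 1→8→2→6→5 push 6
augment #6: 1→10→12→0→5 push 5
augment #7: 1→11→9→0→5 push 5
augment #8: 1→8→2→9→0→4→7→6→5 push 3
max flow = 46; residual-reachable set from 1 gives S-side
cut edges (S→T): {(1,0), (1,10), (1,11), (8,2)} total cap 46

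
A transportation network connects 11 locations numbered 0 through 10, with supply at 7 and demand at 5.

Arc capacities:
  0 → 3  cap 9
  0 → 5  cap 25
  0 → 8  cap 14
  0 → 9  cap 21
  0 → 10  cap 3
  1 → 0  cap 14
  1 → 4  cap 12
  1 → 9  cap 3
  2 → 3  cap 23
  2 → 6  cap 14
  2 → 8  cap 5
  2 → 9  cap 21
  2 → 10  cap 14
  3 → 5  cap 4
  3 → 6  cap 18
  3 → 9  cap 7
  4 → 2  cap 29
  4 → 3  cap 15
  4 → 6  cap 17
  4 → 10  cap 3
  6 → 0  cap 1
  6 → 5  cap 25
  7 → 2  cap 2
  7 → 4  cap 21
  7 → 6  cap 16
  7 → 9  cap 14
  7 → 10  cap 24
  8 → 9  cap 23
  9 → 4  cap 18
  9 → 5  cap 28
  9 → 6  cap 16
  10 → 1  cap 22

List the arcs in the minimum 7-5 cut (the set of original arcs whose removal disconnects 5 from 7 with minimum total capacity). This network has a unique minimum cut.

Min-cut arcs: {(1,0), (3,5), (6,0), (6,5), (9,5)} (total capacity 72)

augment #1: 7→6→5 push 16
augment #2: 7→9→5 push 14
augment #3: 7→2→3→5 push 2
augment #4: 7→4→3→5 push 2
augment #5: 7→4→6→5 push 9
augment #6: 7→4→2→9→5 push 10
augment #7: 7→10→1→0→5 push 14
augment #8: 7→10→1→9→5 push 3
augment #9: 7→10→1→4→2→9→5 push 1
augment #10: 7→10→1→4→6→0→5 push 1
max flow = 72; residual-reachable set from 7 gives S-side
cut edges (S→T): {(1,0), (3,5), (6,0), (6,5), (9,5)} total cap 72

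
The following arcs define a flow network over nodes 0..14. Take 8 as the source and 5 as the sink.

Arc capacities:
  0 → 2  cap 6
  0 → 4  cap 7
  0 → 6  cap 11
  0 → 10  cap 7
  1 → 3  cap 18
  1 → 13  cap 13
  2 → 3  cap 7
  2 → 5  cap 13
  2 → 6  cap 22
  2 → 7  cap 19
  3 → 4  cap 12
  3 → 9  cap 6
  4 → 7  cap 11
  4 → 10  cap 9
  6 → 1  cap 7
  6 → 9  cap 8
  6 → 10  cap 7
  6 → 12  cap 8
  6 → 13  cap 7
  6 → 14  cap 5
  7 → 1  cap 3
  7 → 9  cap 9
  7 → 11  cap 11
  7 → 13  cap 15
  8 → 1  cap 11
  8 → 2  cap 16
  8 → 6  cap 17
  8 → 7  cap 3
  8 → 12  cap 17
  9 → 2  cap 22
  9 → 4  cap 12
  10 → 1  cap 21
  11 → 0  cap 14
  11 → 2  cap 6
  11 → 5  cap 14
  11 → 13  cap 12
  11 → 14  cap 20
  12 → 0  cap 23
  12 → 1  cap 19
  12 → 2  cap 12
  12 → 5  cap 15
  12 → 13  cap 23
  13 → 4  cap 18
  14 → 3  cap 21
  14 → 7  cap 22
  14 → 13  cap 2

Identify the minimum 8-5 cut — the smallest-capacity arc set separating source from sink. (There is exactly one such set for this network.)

Min-cut arcs: {(2,5), (7,11), (12,5)} (total capacity 39)

augment #1: 8→2→5 push 13
augment #2: 8→12→5 push 15
augment #3: 8→7→11→5 push 3
augment #4: 8→2→7→11→5 push 3
augment #5: 8→6→14→7→11→5 push 5
max flow = 39; residual-reachable set from 8 gives S-side
cut edges (S→T): {(2,5), (7,11), (12,5)} total cap 39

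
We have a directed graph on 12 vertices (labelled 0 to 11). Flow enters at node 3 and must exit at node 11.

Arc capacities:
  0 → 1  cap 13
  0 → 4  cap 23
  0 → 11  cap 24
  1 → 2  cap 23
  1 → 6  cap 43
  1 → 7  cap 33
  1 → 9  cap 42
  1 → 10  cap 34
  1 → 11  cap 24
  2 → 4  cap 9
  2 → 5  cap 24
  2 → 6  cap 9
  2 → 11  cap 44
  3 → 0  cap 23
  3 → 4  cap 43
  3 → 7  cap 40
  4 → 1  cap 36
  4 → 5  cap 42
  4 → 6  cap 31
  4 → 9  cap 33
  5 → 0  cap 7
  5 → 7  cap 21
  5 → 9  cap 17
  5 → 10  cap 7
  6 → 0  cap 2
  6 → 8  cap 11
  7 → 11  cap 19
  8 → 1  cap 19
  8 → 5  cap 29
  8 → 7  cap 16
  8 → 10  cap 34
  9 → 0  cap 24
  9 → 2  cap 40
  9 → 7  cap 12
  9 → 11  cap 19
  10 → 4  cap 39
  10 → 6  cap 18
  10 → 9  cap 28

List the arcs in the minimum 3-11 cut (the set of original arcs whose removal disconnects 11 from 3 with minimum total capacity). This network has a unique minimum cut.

Min-cut arcs: {(3,0), (3,4), (7,11)} (total capacity 85)

augment #1: 3→0→11 push 23
augment #2: 3→7→11 push 19
augment #3: 3→4→1→11 push 24
augment #4: 3→4→9→11 push 19
max flow = 85; residual-reachable set from 3 gives S-side
cut edges (S→T): {(3,0), (3,4), (7,11)} total cap 85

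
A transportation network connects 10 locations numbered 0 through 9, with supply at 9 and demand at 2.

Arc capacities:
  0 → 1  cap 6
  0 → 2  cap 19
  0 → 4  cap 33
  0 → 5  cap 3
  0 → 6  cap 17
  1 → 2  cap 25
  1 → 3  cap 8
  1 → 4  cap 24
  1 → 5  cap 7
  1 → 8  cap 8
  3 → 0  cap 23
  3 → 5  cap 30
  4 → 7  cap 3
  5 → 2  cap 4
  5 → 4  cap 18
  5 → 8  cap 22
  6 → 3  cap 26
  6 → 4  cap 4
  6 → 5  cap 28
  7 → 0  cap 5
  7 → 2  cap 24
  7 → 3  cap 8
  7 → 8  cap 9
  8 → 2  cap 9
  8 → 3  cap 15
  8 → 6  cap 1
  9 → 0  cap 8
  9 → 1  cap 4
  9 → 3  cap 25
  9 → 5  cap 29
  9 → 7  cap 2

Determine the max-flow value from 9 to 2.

augment #1: 9→0→2 bottleneck 8, total now 8
augment #2: 9→1→2 bottleneck 4, total now 12
augment #3: 9→5→2 bottleneck 4, total now 16
augment #4: 9→7→2 bottleneck 2, total now 18
augment #5: 9→3→0→2 bottleneck 11, total now 29
augment #6: 9→5→8→2 bottleneck 9, total now 38
augment #7: 9→3→0→1→2 bottleneck 6, total now 44
augment #8: 9→5→4→7→2 bottleneck 3, total now 47

Maximum flow value: 47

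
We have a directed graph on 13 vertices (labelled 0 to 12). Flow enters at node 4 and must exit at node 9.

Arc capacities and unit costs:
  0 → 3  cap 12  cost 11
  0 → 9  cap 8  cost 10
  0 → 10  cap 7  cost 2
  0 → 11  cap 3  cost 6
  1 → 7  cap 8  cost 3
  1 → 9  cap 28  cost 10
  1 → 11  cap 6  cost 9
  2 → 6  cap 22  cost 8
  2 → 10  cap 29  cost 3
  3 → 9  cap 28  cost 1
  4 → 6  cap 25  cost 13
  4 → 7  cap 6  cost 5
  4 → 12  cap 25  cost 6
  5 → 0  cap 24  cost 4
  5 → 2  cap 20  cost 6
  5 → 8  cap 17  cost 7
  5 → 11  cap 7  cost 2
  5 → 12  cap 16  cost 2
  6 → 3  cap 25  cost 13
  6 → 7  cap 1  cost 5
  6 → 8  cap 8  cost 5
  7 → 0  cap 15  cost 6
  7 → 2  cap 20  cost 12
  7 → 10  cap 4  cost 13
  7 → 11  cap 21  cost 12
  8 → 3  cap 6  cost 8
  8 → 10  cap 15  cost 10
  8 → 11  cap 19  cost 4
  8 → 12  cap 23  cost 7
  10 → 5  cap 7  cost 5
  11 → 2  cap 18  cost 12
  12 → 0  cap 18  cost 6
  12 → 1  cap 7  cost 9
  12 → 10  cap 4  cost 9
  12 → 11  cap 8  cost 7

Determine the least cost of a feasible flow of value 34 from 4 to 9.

shortest-cost path #1: 4→7→0→9 push 6 @ unit cost 21 (adds 126)
shortest-cost path #2: 4→12→0→9 push 2 @ unit cost 22 (adds 44)
shortest-cost path #3: 4→12→0→3→9 push 12 @ unit cost 24 (adds 288)
shortest-cost path #4: 4→12→1→9 push 7 @ unit cost 25 (adds 175)
shortest-cost path #5: 4→6→3→9 push 7 @ unit cost 27 (adds 189)
total cost = 822

Minimum cost for 34 units: 822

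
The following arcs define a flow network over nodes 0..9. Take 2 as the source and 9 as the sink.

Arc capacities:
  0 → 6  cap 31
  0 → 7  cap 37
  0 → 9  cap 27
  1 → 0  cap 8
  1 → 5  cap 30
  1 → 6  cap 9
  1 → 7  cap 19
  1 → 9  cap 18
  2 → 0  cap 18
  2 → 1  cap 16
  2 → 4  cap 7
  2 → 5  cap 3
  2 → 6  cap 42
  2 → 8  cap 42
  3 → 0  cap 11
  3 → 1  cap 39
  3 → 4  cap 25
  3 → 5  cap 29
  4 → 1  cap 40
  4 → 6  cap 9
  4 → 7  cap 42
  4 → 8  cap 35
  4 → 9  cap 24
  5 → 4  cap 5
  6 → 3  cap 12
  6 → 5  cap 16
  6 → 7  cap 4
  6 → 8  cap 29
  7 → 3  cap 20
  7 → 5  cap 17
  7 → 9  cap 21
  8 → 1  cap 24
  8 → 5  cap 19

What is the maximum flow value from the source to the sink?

augment #1: 2→0→9 bottleneck 18, total now 18
augment #2: 2→1→9 bottleneck 16, total now 34
augment #3: 2→4→9 bottleneck 7, total now 41
augment #4: 2→5→4→9 bottleneck 3, total now 44
augment #5: 2→6→7→9 bottleneck 4, total now 48
augment #6: 2→8→1→9 bottleneck 2, total now 50
augment #7: 2→6→3→0→9 bottleneck 9, total now 59
augment #8: 2→6→3→4→9 bottleneck 3, total now 62
augment #9: 2→6→5→4→9 bottleneck 2, total now 64
augment #10: 2→8→1→7→9 bottleneck 17, total now 81
augment #11: 2→8→1→0→3→4→9 bottleneck 5, total now 86

Maximum flow value: 86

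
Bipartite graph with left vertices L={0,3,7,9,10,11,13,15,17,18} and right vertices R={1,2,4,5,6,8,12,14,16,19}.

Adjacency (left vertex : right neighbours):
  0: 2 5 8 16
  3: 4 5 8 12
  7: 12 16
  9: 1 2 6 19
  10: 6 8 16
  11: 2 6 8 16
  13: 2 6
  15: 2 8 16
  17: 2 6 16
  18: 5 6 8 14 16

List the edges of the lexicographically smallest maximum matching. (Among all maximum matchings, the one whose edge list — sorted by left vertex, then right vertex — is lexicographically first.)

|M| = 9 (so the lex-smallest maximum matching has 9 edges)
process left vertices in ascending order; for each, take the smallest-labelled available neighbour that still permits 9 edges overall, or leave it unmatched if none does
lex-smallest matching: {0-5, 3-4, 7-12, 9-1, 10-6, 11-2, 15-8, 17-16, 18-14}

Lex-smallest maximum matching: {(0,5), (3,4), (7,12), (9,1), (10,6), (11,2), (15,8), (17,16), (18,14)}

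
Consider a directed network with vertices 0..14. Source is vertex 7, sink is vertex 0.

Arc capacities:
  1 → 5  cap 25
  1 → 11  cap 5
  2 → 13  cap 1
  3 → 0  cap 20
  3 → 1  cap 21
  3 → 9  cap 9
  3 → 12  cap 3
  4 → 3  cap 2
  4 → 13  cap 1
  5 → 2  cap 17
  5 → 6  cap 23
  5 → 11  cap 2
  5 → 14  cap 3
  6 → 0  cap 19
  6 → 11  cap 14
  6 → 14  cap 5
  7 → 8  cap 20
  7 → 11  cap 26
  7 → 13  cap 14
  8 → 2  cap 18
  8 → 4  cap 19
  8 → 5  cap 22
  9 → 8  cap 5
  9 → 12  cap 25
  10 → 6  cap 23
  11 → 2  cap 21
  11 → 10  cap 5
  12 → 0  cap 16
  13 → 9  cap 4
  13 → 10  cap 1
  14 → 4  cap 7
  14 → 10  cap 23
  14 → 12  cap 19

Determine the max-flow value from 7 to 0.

Maximum flow value: 30

augment #1: 7→8→4→3→0 bottleneck 2, total now 2
augment #2: 7→8→5→6→0 bottleneck 18, total now 20
augment #3: 7→11→10→6→0 bottleneck 1, total now 21
augment #4: 7→13→9→12→0 bottleneck 4, total now 25
augment #5: 7→11→10→6→14→12→0 bottleneck 4, total now 29
augment #6: 7→13→10→6→14→12→0 bottleneck 1, total now 30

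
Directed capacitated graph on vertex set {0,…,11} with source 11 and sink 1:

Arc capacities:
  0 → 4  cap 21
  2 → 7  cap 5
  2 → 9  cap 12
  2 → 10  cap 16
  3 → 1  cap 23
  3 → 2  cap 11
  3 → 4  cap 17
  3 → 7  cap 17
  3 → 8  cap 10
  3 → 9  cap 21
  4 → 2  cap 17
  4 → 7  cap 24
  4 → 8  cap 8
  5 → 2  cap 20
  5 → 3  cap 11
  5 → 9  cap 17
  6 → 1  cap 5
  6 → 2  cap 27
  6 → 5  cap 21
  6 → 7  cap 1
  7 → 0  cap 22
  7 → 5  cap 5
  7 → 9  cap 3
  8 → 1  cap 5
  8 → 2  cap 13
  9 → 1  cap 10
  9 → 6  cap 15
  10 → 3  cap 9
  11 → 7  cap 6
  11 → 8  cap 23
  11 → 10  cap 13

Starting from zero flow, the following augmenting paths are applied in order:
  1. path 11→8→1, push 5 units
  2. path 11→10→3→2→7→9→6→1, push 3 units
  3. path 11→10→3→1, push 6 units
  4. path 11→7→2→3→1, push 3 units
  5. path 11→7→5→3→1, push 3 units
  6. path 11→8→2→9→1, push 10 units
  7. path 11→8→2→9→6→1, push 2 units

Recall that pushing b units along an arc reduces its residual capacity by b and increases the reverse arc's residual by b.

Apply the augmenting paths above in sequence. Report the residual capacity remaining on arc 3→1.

after path 1 (11→8→1, push 5): res(3,1)=23
after path 2 (11→10→3→2→7→9→6→1, push 3): res(3,1)=23
after path 3 (11→10→3→1, push 6): res(3,1)=17
after path 4 (11→7→2→3→1, push 3): res(3,1)=14
after path 5 (11→7→5→3→1, push 3): res(3,1)=11
after path 6 (11→8→2→9→1, push 10): res(3,1)=11
after path 7 (11→8→2→9→6→1, push 2): res(3,1)=11

Residual capacity of (3,1): 11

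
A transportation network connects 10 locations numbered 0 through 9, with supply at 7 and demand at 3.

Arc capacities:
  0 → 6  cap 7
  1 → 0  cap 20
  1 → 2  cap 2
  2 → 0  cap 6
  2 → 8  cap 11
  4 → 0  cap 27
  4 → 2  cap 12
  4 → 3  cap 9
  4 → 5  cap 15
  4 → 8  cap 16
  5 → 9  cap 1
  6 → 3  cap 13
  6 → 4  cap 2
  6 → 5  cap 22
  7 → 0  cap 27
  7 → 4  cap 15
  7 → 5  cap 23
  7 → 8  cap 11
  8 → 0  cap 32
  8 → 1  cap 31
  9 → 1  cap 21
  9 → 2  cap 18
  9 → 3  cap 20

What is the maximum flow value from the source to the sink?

Maximum flow value: 17

augment #1: 7→4→3 bottleneck 9, total now 9
augment #2: 7→0→6→3 bottleneck 7, total now 16
augment #3: 7→5→9→3 bottleneck 1, total now 17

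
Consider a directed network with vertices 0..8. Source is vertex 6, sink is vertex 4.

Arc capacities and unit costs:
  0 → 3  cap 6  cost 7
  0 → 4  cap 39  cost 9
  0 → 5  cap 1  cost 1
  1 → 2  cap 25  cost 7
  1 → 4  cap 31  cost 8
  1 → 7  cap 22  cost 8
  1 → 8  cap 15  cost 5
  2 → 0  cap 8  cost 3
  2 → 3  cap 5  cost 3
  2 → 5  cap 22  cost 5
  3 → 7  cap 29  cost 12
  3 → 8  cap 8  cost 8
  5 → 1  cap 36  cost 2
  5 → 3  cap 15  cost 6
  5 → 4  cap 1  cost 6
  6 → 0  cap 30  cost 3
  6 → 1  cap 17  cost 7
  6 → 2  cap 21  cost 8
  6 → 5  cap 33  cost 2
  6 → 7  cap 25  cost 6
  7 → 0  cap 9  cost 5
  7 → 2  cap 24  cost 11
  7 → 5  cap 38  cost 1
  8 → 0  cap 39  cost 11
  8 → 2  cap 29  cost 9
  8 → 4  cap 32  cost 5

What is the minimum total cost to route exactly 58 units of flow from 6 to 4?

Minimum cost for 58 units: 692

shortest-cost path #1: 6→5→4 push 1 @ unit cost 8 (adds 8)
shortest-cost path #2: 6→0→4 push 30 @ unit cost 12 (adds 360)
shortest-cost path #3: 6→5→1→4 push 27 @ unit cost 12 (adds 324)
total cost = 692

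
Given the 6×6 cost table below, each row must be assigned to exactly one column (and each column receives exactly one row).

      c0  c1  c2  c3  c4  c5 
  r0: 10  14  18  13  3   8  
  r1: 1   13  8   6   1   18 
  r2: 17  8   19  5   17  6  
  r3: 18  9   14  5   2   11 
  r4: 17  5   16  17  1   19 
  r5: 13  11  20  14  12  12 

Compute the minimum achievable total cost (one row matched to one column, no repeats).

Minimum assignment cost: 40

one of 4 optimal assignments: row0→col4 (cost 3), row1→col0 (cost 1), row2→col3 (cost 5), row3→col2 (cost 14), row4→col1 (cost 5), row5→col5 (cost 12)
total = 3 + 1 + 5 + 14 + 5 + 12 = 40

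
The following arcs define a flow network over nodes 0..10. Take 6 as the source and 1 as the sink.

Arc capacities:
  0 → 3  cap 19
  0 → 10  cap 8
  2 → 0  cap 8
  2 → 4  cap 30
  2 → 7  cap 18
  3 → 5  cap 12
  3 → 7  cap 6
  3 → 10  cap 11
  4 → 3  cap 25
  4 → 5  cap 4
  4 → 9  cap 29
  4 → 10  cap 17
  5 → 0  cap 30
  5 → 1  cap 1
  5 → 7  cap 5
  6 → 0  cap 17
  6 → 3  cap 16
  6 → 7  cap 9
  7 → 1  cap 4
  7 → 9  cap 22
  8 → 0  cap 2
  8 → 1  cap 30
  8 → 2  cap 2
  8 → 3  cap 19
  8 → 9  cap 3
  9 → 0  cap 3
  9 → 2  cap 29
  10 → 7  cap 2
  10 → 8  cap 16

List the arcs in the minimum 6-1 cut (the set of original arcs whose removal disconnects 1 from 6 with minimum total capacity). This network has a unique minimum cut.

Min-cut arcs: {(5,1), (7,1), (10,8)} (total capacity 21)

augment #1: 6→7→1 push 4
augment #2: 6→3→5→1 push 1
augment #3: 6→0→10→8→1 push 8
augment #4: 6→3→10→8→1 push 8
max flow = 21; residual-reachable set from 6 gives S-side
cut edges (S→T): {(5,1), (7,1), (10,8)} total cap 21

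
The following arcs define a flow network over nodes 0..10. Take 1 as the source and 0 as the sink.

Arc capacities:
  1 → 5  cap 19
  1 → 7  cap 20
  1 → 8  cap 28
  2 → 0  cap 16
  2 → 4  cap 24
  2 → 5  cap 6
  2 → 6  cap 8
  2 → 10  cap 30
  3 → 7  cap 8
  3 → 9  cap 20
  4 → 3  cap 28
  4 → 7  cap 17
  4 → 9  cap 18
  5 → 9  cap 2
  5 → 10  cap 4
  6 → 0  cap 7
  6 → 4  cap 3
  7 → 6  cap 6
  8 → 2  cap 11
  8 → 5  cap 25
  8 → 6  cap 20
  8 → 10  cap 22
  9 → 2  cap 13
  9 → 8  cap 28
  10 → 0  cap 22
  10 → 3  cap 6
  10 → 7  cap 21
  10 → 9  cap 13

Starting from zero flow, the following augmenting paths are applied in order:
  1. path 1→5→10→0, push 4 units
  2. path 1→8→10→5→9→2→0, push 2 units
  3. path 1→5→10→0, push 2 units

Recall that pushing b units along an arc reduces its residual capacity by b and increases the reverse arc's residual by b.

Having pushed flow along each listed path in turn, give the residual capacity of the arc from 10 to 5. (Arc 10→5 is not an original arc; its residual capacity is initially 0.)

after path 1 (1→5→10→0, push 4): res(10,5)=4
after path 2 (1→8→10→5→9→2→0, push 2): res(10,5)=2
after path 3 (1→5→10→0, push 2): res(10,5)=4

Residual capacity of (10,5): 4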